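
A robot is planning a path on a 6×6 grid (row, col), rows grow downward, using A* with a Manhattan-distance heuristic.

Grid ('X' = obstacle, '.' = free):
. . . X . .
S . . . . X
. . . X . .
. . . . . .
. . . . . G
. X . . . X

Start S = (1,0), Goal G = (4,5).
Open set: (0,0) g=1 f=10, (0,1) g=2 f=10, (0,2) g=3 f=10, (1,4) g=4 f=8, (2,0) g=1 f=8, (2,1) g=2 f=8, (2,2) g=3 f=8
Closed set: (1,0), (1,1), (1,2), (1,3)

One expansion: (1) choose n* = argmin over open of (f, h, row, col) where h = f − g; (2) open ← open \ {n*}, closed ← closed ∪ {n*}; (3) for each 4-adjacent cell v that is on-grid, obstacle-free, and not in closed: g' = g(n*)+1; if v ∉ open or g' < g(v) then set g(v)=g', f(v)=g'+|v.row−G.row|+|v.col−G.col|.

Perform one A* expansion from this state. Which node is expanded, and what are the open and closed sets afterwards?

step 1: expand (1,4) (f=8, h=4) → closed; open now [(0,0) g=1 f=10, (0,1) g=2 f=10, (0,2) g=3 f=10, (0,4) g=5 f=10, (2,0) g=1 f=8, (2,1) g=2 f=8, (2,2) g=3 f=8, (2,4) g=5 f=8]

expanded=(1,4); open=[(0,0) g=1 f=10, (0,1) g=2 f=10, (0,2) g=3 f=10, (0,4) g=5 f=10, (2,0) g=1 f=8, (2,1) g=2 f=8, (2,2) g=3 f=8, (2,4) g=5 f=8]; closed=[(1,0), (1,1), (1,2), (1,3), (1,4)]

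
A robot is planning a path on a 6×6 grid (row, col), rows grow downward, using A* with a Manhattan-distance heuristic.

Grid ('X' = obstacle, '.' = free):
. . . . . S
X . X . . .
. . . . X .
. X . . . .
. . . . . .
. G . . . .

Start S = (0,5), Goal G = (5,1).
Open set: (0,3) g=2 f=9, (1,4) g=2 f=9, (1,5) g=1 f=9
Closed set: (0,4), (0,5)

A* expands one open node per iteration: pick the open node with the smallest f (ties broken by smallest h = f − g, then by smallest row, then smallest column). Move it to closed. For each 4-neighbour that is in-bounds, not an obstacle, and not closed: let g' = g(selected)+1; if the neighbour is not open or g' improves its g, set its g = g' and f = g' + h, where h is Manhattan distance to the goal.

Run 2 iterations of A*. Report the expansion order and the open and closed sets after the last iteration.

step 1: expand (0,3) (f=9, h=7) → closed; open now [(0,2) g=3 f=9, (1,3) g=3 f=9, (1,4) g=2 f=9, (1,5) g=1 f=9]
step 2: expand (0,2) (f=9, h=6) → closed; open now [(0,1) g=4 f=9, (1,3) g=3 f=9, (1,4) g=2 f=9, (1,5) g=1 f=9]

order=[(0,3) → (0,2)]; open=[(0,1) g=4 f=9, (1,3) g=3 f=9, (1,4) g=2 f=9, (1,5) g=1 f=9]; closed=[(0,2), (0,3), (0,4), (0,5)]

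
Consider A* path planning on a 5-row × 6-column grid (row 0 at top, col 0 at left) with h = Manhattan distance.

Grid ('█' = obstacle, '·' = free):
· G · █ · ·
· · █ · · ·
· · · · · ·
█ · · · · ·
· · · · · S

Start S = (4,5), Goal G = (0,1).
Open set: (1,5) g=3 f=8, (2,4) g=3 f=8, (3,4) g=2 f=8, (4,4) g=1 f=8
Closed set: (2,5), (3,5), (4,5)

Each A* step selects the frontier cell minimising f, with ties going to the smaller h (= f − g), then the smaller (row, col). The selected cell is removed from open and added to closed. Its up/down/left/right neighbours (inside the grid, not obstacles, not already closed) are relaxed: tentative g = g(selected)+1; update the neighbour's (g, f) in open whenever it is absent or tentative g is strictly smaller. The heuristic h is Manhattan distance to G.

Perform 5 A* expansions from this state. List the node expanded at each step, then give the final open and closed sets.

order=[(1,5) → (0,5) → (0,4) → (1,4) → (1,3)]; open=[(2,3) g=6 f=10, (2,4) g=3 f=8, (3,4) g=2 f=8, (4,4) g=1 f=8]; closed=[(0,4), (0,5), (1,3), (1,4), (1,5), (2,5), (3,5), (4,5)]

step 1: expand (1,5) (f=8, h=5) → closed; open now [(0,5) g=4 f=8, (1,4) g=4 f=8, (2,4) g=3 f=8, (3,4) g=2 f=8, (4,4) g=1 f=8]
step 2: expand (0,5) (f=8, h=4) → closed; open now [(0,4) g=5 f=8, (1,4) g=4 f=8, (2,4) g=3 f=8, (3,4) g=2 f=8, (4,4) g=1 f=8]
step 3: expand (0,4) (f=8, h=3) → closed; open now [(1,4) g=4 f=8, (2,4) g=3 f=8, (3,4) g=2 f=8, (4,4) g=1 f=8]
step 4: expand (1,4) (f=8, h=4) → closed; open now [(1,3) g=5 f=8, (2,4) g=3 f=8, (3,4) g=2 f=8, (4,4) g=1 f=8]
step 5: expand (1,3) (f=8, h=3) → closed; open now [(2,3) g=6 f=10, (2,4) g=3 f=8, (3,4) g=2 f=8, (4,4) g=1 f=8]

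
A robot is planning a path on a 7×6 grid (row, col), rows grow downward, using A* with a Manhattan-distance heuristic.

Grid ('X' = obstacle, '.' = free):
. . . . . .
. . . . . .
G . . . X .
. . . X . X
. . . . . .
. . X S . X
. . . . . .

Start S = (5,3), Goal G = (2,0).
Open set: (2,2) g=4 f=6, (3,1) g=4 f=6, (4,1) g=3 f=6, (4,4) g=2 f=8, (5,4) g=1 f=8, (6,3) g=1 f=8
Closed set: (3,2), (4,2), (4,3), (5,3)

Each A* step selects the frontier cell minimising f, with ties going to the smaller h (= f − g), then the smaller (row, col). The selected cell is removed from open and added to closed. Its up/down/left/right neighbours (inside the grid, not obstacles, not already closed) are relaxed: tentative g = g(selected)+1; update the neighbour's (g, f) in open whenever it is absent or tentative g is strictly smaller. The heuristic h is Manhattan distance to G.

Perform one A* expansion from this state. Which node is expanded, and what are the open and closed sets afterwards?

step 1: expand (2,2) (f=6, h=2) → closed; open now [(1,2) g=5 f=8, (2,1) g=5 f=6, (2,3) g=5 f=8, (3,1) g=4 f=6, (4,1) g=3 f=6, (4,4) g=2 f=8, (5,4) g=1 f=8, (6,3) g=1 f=8]

expanded=(2,2); open=[(1,2) g=5 f=8, (2,1) g=5 f=6, (2,3) g=5 f=8, (3,1) g=4 f=6, (4,1) g=3 f=6, (4,4) g=2 f=8, (5,4) g=1 f=8, (6,3) g=1 f=8]; closed=[(2,2), (3,2), (4,2), (4,3), (5,3)]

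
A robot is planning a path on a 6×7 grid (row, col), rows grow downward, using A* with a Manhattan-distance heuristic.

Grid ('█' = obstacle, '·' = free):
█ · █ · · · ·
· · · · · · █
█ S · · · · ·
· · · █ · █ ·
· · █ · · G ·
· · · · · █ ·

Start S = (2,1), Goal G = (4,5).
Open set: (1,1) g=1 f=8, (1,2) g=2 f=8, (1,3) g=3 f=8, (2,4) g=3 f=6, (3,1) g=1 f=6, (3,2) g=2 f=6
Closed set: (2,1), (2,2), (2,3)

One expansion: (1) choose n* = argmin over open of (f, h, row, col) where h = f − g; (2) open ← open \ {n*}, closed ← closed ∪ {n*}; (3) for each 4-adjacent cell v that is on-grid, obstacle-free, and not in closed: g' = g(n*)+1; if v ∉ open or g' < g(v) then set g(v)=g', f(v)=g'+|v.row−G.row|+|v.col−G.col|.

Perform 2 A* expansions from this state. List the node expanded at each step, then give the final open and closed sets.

order=[(2,4) → (2,5)]; open=[(1,1) g=1 f=8, (1,2) g=2 f=8, (1,3) g=3 f=8, (1,4) g=4 f=8, (1,5) g=5 f=8, (2,6) g=5 f=8, (3,1) g=1 f=6, (3,2) g=2 f=6, (3,4) g=4 f=6]; closed=[(2,1), (2,2), (2,3), (2,4), (2,5)]

step 1: expand (2,4) (f=6, h=3) → closed; open now [(1,1) g=1 f=8, (1,2) g=2 f=8, (1,3) g=3 f=8, (1,4) g=4 f=8, (2,5) g=4 f=6, (3,1) g=1 f=6, (3,2) g=2 f=6, (3,4) g=4 f=6]
step 2: expand (2,5) (f=6, h=2) → closed; open now [(1,1) g=1 f=8, (1,2) g=2 f=8, (1,3) g=3 f=8, (1,4) g=4 f=8, (1,5) g=5 f=8, (2,6) g=5 f=8, (3,1) g=1 f=6, (3,2) g=2 f=6, (3,4) g=4 f=6]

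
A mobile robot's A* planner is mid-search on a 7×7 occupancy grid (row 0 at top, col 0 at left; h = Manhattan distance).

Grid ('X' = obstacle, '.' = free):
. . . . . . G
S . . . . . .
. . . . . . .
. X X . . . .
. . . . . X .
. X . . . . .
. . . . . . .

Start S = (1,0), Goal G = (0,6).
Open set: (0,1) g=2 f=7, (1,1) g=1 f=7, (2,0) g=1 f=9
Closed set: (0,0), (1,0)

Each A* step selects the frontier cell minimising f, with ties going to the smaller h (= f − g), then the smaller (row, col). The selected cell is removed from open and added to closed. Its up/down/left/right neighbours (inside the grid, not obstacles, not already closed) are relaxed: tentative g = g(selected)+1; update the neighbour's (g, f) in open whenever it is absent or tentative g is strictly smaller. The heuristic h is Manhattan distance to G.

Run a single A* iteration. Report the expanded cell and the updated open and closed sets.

step 1: expand (0,1) (f=7, h=5) → closed; open now [(0,2) g=3 f=7, (1,1) g=1 f=7, (2,0) g=1 f=9]

expanded=(0,1); open=[(0,2) g=3 f=7, (1,1) g=1 f=7, (2,0) g=1 f=9]; closed=[(0,0), (0,1), (1,0)]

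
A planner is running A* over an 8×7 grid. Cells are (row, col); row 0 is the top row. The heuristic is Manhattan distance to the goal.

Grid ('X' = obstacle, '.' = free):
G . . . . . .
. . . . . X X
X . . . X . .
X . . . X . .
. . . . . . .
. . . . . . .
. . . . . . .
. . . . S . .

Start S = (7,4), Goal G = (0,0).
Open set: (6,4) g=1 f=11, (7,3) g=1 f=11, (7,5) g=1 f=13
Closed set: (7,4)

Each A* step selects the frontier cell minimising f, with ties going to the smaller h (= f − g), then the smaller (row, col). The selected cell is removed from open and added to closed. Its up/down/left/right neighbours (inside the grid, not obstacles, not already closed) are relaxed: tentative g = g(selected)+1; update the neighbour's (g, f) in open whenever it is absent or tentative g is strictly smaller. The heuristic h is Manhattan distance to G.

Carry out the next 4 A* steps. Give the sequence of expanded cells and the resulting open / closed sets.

order=[(6,4) → (5,4) → (4,4) → (4,3)]; open=[(3,3) g=5 f=11, (4,2) g=5 f=11, (4,5) g=4 f=13, (5,3) g=3 f=11, (5,5) g=3 f=13, (6,3) g=2 f=11, (6,5) g=2 f=13, (7,3) g=1 f=11, (7,5) g=1 f=13]; closed=[(4,3), (4,4), (5,4), (6,4), (7,4)]

step 1: expand (6,4) (f=11, h=10) → closed; open now [(5,4) g=2 f=11, (6,3) g=2 f=11, (6,5) g=2 f=13, (7,3) g=1 f=11, (7,5) g=1 f=13]
step 2: expand (5,4) (f=11, h=9) → closed; open now [(4,4) g=3 f=11, (5,3) g=3 f=11, (5,5) g=3 f=13, (6,3) g=2 f=11, (6,5) g=2 f=13, (7,3) g=1 f=11, (7,5) g=1 f=13]
step 3: expand (4,4) (f=11, h=8) → closed; open now [(4,3) g=4 f=11, (4,5) g=4 f=13, (5,3) g=3 f=11, (5,5) g=3 f=13, (6,3) g=2 f=11, (6,5) g=2 f=13, (7,3) g=1 f=11, (7,5) g=1 f=13]
step 4: expand (4,3) (f=11, h=7) → closed; open now [(3,3) g=5 f=11, (4,2) g=5 f=11, (4,5) g=4 f=13, (5,3) g=3 f=11, (5,5) g=3 f=13, (6,3) g=2 f=11, (6,5) g=2 f=13, (7,3) g=1 f=11, (7,5) g=1 f=13]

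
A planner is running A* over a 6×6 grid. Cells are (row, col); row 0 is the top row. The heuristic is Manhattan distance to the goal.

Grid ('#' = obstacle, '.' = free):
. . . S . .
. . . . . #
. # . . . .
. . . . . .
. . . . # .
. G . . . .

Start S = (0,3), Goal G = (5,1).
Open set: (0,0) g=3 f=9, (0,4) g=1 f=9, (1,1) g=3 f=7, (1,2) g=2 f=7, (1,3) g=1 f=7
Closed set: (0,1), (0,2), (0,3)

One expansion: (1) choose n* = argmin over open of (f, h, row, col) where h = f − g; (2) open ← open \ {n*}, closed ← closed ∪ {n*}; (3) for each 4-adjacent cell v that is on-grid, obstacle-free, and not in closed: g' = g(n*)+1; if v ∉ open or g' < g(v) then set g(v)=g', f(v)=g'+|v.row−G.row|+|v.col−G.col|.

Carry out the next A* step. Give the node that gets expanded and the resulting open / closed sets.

step 1: expand (1,1) (f=7, h=4) → closed; open now [(0,0) g=3 f=9, (0,4) g=1 f=9, (1,0) g=4 f=9, (1,2) g=2 f=7, (1,3) g=1 f=7]

expanded=(1,1); open=[(0,0) g=3 f=9, (0,4) g=1 f=9, (1,0) g=4 f=9, (1,2) g=2 f=7, (1,3) g=1 f=7]; closed=[(0,1), (0,2), (0,3), (1,1)]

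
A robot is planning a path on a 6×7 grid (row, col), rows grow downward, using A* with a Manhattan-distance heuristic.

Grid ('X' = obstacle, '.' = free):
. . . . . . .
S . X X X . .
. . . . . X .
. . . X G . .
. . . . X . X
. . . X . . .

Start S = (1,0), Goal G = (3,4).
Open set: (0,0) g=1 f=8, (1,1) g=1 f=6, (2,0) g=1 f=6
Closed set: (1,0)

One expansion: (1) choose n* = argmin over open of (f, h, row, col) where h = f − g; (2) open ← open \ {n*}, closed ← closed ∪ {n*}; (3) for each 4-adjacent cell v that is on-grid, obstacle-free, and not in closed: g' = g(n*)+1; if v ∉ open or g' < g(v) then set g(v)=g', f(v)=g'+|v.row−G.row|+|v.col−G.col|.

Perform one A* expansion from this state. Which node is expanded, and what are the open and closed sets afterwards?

step 1: expand (1,1) (f=6, h=5) → closed; open now [(0,0) g=1 f=8, (0,1) g=2 f=8, (2,0) g=1 f=6, (2,1) g=2 f=6]

expanded=(1,1); open=[(0,0) g=1 f=8, (0,1) g=2 f=8, (2,0) g=1 f=6, (2,1) g=2 f=6]; closed=[(1,0), (1,1)]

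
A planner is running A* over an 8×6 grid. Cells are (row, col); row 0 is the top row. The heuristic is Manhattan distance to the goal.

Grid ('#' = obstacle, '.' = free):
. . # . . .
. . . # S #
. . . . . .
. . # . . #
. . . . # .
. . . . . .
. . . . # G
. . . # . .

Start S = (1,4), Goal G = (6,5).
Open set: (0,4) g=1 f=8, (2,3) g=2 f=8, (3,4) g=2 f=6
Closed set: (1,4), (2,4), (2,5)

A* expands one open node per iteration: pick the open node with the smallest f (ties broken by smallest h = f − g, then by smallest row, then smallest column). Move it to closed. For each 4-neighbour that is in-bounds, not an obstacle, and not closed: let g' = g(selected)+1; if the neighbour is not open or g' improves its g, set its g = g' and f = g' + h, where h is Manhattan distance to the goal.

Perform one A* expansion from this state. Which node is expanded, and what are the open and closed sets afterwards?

step 1: expand (3,4) (f=6, h=4) → closed; open now [(0,4) g=1 f=8, (2,3) g=2 f=8, (3,3) g=3 f=8]

expanded=(3,4); open=[(0,4) g=1 f=8, (2,3) g=2 f=8, (3,3) g=3 f=8]; closed=[(1,4), (2,4), (2,5), (3,4)]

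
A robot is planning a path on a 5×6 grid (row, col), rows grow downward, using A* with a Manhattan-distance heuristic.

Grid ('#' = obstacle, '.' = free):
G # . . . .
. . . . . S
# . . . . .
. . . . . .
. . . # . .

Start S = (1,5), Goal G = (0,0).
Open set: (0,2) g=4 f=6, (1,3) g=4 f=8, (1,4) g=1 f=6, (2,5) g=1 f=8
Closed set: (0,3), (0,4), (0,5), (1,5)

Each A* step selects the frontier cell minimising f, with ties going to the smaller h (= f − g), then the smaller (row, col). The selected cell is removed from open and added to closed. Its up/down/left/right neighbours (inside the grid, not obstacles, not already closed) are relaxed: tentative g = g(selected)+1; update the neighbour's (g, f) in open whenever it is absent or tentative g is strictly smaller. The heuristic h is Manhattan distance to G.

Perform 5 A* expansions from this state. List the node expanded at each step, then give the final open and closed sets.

order=[(0,2) → (1,4) → (1,3) → (1,2) → (1,1)]; open=[(1,0) g=5 f=6, (2,1) g=5 f=8, (2,2) g=4 f=8, (2,3) g=3 f=8, (2,4) g=2 f=8, (2,5) g=1 f=8]; closed=[(0,2), (0,3), (0,4), (0,5), (1,1), (1,2), (1,3), (1,4), (1,5)]

step 1: expand (0,2) (f=6, h=2) → closed; open now [(1,2) g=5 f=8, (1,3) g=4 f=8, (1,4) g=1 f=6, (2,5) g=1 f=8]
step 2: expand (1,4) (f=6, h=5) → closed; open now [(1,2) g=5 f=8, (1,3) g=2 f=6, (2,4) g=2 f=8, (2,5) g=1 f=8]
step 3: expand (1,3) (f=6, h=4) → closed; open now [(1,2) g=3 f=6, (2,3) g=3 f=8, (2,4) g=2 f=8, (2,5) g=1 f=8]
step 4: expand (1,2) (f=6, h=3) → closed; open now [(1,1) g=4 f=6, (2,2) g=4 f=8, (2,3) g=3 f=8, (2,4) g=2 f=8, (2,5) g=1 f=8]
step 5: expand (1,1) (f=6, h=2) → closed; open now [(1,0) g=5 f=6, (2,1) g=5 f=8, (2,2) g=4 f=8, (2,3) g=3 f=8, (2,4) g=2 f=8, (2,5) g=1 f=8]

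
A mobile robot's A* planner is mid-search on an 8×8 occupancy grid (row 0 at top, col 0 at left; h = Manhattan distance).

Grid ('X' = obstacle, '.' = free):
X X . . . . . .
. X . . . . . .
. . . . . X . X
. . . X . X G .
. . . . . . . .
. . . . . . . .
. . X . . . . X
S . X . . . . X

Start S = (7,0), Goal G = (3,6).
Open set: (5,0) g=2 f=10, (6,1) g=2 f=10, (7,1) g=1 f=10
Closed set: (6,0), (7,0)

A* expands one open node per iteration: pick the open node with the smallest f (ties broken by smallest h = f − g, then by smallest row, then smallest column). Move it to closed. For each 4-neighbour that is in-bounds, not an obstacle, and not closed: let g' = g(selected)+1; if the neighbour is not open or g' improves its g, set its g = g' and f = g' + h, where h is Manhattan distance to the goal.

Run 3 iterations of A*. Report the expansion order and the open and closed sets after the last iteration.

order=[(5,0) → (4,0) → (3,0)]; open=[(2,0) g=5 f=12, (3,1) g=5 f=10, (4,1) g=4 f=10, (5,1) g=3 f=10, (6,1) g=2 f=10, (7,1) g=1 f=10]; closed=[(3,0), (4,0), (5,0), (6,0), (7,0)]

step 1: expand (5,0) (f=10, h=8) → closed; open now [(4,0) g=3 f=10, (5,1) g=3 f=10, (6,1) g=2 f=10, (7,1) g=1 f=10]
step 2: expand (4,0) (f=10, h=7) → closed; open now [(3,0) g=4 f=10, (4,1) g=4 f=10, (5,1) g=3 f=10, (6,1) g=2 f=10, (7,1) g=1 f=10]
step 3: expand (3,0) (f=10, h=6) → closed; open now [(2,0) g=5 f=12, (3,1) g=5 f=10, (4,1) g=4 f=10, (5,1) g=3 f=10, (6,1) g=2 f=10, (7,1) g=1 f=10]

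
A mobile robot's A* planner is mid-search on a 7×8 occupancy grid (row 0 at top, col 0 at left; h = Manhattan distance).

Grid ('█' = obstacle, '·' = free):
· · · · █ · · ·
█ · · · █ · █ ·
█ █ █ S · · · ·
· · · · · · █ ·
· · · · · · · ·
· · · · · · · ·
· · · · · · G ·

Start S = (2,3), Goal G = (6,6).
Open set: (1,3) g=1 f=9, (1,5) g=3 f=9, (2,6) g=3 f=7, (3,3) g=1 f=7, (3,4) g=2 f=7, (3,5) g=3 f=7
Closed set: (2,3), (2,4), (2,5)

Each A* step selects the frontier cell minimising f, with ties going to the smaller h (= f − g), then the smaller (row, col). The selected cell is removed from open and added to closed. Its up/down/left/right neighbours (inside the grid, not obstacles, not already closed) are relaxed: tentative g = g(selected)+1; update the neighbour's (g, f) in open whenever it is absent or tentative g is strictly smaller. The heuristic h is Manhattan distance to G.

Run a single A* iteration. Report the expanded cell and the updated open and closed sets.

expanded=(2,6); open=[(1,3) g=1 f=9, (1,5) g=3 f=9, (2,7) g=4 f=9, (3,3) g=1 f=7, (3,4) g=2 f=7, (3,5) g=3 f=7]; closed=[(2,3), (2,4), (2,5), (2,6)]

step 1: expand (2,6) (f=7, h=4) → closed; open now [(1,3) g=1 f=9, (1,5) g=3 f=9, (2,7) g=4 f=9, (3,3) g=1 f=7, (3,4) g=2 f=7, (3,5) g=3 f=7]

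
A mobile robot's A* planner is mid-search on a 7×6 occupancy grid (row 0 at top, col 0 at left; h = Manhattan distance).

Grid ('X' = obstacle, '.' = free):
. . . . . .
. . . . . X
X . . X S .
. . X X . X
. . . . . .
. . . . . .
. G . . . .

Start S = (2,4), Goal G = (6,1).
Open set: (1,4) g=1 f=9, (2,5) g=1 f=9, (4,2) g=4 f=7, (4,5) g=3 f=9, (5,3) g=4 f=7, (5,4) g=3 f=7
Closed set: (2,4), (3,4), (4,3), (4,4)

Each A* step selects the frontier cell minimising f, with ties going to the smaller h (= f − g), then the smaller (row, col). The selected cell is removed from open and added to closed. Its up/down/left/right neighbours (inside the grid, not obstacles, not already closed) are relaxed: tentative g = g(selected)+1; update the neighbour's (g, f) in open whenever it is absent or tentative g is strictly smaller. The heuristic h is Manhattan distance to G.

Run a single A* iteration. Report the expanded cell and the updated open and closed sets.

step 1: expand (4,2) (f=7, h=3) → closed; open now [(1,4) g=1 f=9, (2,5) g=1 f=9, (4,1) g=5 f=7, (4,5) g=3 f=9, (5,2) g=5 f=7, (5,3) g=4 f=7, (5,4) g=3 f=7]

expanded=(4,2); open=[(1,4) g=1 f=9, (2,5) g=1 f=9, (4,1) g=5 f=7, (4,5) g=3 f=9, (5,2) g=5 f=7, (5,3) g=4 f=7, (5,4) g=3 f=7]; closed=[(2,4), (3,4), (4,2), (4,3), (4,4)]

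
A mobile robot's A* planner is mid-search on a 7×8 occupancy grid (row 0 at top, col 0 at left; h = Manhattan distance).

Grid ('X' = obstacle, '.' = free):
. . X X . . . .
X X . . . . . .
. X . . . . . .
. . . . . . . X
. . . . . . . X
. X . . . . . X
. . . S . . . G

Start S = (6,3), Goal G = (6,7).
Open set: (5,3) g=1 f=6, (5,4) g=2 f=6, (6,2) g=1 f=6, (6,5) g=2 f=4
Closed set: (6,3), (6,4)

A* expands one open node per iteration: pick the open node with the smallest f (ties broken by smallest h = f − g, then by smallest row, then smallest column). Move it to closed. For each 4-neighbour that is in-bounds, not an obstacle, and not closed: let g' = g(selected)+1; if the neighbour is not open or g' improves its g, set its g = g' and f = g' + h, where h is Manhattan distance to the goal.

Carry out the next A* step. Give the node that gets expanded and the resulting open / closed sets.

step 1: expand (6,5) (f=4, h=2) → closed; open now [(5,3) g=1 f=6, (5,4) g=2 f=6, (5,5) g=3 f=6, (6,2) g=1 f=6, (6,6) g=3 f=4]

expanded=(6,5); open=[(5,3) g=1 f=6, (5,4) g=2 f=6, (5,5) g=3 f=6, (6,2) g=1 f=6, (6,6) g=3 f=4]; closed=[(6,3), (6,4), (6,5)]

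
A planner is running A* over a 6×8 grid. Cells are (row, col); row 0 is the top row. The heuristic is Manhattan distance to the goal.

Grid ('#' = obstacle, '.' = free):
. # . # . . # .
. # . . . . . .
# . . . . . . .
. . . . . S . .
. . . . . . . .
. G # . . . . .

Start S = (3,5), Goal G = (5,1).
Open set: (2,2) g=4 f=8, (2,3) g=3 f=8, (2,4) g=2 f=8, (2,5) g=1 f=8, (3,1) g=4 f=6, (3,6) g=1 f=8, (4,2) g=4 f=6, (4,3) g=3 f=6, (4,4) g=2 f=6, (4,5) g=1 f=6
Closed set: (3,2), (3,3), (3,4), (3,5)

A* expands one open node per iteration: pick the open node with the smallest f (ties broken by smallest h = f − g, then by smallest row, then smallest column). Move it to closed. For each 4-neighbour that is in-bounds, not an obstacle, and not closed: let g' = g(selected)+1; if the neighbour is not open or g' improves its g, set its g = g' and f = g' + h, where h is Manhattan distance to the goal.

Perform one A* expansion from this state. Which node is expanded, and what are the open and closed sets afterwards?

expanded=(3,1); open=[(2,1) g=5 f=8, (2,2) g=4 f=8, (2,3) g=3 f=8, (2,4) g=2 f=8, (2,5) g=1 f=8, (3,0) g=5 f=8, (3,6) g=1 f=8, (4,1) g=5 f=6, (4,2) g=4 f=6, (4,3) g=3 f=6, (4,4) g=2 f=6, (4,5) g=1 f=6]; closed=[(3,1), (3,2), (3,3), (3,4), (3,5)]

step 1: expand (3,1) (f=6, h=2) → closed; open now [(2,1) g=5 f=8, (2,2) g=4 f=8, (2,3) g=3 f=8, (2,4) g=2 f=8, (2,5) g=1 f=8, (3,0) g=5 f=8, (3,6) g=1 f=8, (4,1) g=5 f=6, (4,2) g=4 f=6, (4,3) g=3 f=6, (4,4) g=2 f=6, (4,5) g=1 f=6]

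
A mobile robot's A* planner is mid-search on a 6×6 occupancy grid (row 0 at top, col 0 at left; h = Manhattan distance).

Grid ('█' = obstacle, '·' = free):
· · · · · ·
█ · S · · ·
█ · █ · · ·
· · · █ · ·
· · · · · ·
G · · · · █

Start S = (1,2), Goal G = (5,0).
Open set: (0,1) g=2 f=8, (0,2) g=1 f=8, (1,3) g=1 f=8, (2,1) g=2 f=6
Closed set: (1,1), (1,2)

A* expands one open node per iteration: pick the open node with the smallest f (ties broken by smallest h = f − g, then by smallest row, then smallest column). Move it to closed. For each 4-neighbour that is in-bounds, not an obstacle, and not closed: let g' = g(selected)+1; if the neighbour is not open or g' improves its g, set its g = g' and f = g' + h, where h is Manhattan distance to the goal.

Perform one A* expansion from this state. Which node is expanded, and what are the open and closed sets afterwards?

step 1: expand (2,1) (f=6, h=4) → closed; open now [(0,1) g=2 f=8, (0,2) g=1 f=8, (1,3) g=1 f=8, (3,1) g=3 f=6]

expanded=(2,1); open=[(0,1) g=2 f=8, (0,2) g=1 f=8, (1,3) g=1 f=8, (3,1) g=3 f=6]; closed=[(1,1), (1,2), (2,1)]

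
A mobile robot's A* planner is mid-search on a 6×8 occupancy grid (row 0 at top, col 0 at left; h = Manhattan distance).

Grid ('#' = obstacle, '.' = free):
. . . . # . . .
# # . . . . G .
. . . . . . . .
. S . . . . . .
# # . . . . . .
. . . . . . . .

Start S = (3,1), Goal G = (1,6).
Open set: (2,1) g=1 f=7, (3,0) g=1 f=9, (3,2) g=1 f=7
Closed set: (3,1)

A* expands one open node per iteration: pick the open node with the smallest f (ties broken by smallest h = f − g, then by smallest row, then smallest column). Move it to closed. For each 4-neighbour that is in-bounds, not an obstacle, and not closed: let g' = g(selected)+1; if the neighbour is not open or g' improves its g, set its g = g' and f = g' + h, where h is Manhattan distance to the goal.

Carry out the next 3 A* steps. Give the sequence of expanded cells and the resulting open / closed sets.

order=[(2,1) → (2,2) → (1,2)]; open=[(0,2) g=4 f=9, (1,3) g=4 f=7, (2,0) g=2 f=9, (2,3) g=3 f=7, (3,0) g=1 f=9, (3,2) g=1 f=7]; closed=[(1,2), (2,1), (2,2), (3,1)]

step 1: expand (2,1) (f=7, h=6) → closed; open now [(2,0) g=2 f=9, (2,2) g=2 f=7, (3,0) g=1 f=9, (3,2) g=1 f=7]
step 2: expand (2,2) (f=7, h=5) → closed; open now [(1,2) g=3 f=7, (2,0) g=2 f=9, (2,3) g=3 f=7, (3,0) g=1 f=9, (3,2) g=1 f=7]
step 3: expand (1,2) (f=7, h=4) → closed; open now [(0,2) g=4 f=9, (1,3) g=4 f=7, (2,0) g=2 f=9, (2,3) g=3 f=7, (3,0) g=1 f=9, (3,2) g=1 f=7]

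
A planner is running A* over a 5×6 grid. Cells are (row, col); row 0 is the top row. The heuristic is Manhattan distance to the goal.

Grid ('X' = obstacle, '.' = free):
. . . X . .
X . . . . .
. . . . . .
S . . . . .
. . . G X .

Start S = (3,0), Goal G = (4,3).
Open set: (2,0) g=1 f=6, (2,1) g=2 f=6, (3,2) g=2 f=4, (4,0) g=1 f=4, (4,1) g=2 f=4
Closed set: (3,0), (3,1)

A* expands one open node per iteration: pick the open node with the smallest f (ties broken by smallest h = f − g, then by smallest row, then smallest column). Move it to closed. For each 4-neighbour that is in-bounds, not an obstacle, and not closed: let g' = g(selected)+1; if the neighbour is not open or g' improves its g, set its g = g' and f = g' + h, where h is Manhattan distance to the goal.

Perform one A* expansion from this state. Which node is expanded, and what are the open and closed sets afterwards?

expanded=(3,2); open=[(2,0) g=1 f=6, (2,1) g=2 f=6, (2,2) g=3 f=6, (3,3) g=3 f=4, (4,0) g=1 f=4, (4,1) g=2 f=4, (4,2) g=3 f=4]; closed=[(3,0), (3,1), (3,2)]

step 1: expand (3,2) (f=4, h=2) → closed; open now [(2,0) g=1 f=6, (2,1) g=2 f=6, (2,2) g=3 f=6, (3,3) g=3 f=4, (4,0) g=1 f=4, (4,1) g=2 f=4, (4,2) g=3 f=4]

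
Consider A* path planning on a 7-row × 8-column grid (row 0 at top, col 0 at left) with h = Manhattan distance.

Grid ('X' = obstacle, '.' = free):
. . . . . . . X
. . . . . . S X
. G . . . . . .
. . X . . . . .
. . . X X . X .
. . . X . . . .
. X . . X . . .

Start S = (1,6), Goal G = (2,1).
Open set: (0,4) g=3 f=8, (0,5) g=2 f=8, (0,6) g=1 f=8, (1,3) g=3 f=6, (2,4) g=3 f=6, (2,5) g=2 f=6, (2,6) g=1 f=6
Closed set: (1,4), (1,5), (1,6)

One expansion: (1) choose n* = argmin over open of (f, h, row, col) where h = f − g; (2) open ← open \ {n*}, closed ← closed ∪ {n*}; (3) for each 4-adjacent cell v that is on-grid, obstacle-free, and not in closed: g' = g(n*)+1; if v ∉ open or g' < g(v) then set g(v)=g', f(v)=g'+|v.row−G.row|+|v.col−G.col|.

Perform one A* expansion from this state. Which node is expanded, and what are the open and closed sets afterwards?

expanded=(1,3); open=[(0,3) g=4 f=8, (0,4) g=3 f=8, (0,5) g=2 f=8, (0,6) g=1 f=8, (1,2) g=4 f=6, (2,3) g=4 f=6, (2,4) g=3 f=6, (2,5) g=2 f=6, (2,6) g=1 f=6]; closed=[(1,3), (1,4), (1,5), (1,6)]

step 1: expand (1,3) (f=6, h=3) → closed; open now [(0,3) g=4 f=8, (0,4) g=3 f=8, (0,5) g=2 f=8, (0,6) g=1 f=8, (1,2) g=4 f=6, (2,3) g=4 f=6, (2,4) g=3 f=6, (2,5) g=2 f=6, (2,6) g=1 f=6]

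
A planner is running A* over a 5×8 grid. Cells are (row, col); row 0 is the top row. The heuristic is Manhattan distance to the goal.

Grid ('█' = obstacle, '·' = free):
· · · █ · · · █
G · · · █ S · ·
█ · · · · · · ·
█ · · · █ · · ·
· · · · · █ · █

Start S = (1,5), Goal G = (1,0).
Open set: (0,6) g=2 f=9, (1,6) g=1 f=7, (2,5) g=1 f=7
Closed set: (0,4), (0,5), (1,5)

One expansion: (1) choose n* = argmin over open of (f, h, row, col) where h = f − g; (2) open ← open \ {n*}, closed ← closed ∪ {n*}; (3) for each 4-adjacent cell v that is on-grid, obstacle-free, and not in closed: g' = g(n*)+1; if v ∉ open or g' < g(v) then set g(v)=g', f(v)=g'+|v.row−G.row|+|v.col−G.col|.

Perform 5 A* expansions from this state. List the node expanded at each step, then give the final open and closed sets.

order=[(1,6) → (2,5) → (2,4) → (2,3) → (1,3)]; open=[(0,6) g=2 f=9, (1,2) g=5 f=7, (1,7) g=2 f=9, (2,2) g=4 f=7, (2,6) g=2 f=9, (3,3) g=4 f=9, (3,5) g=2 f=9]; closed=[(0,4), (0,5), (1,3), (1,5), (1,6), (2,3), (2,4), (2,5)]

step 1: expand (1,6) (f=7, h=6) → closed; open now [(0,6) g=2 f=9, (1,7) g=2 f=9, (2,5) g=1 f=7, (2,6) g=2 f=9]
step 2: expand (2,5) (f=7, h=6) → closed; open now [(0,6) g=2 f=9, (1,7) g=2 f=9, (2,4) g=2 f=7, (2,6) g=2 f=9, (3,5) g=2 f=9]
step 3: expand (2,4) (f=7, h=5) → closed; open now [(0,6) g=2 f=9, (1,7) g=2 f=9, (2,3) g=3 f=7, (2,6) g=2 f=9, (3,5) g=2 f=9]
step 4: expand (2,3) (f=7, h=4) → closed; open now [(0,6) g=2 f=9, (1,3) g=4 f=7, (1,7) g=2 f=9, (2,2) g=4 f=7, (2,6) g=2 f=9, (3,3) g=4 f=9, (3,5) g=2 f=9]
step 5: expand (1,3) (f=7, h=3) → closed; open now [(0,6) g=2 f=9, (1,2) g=5 f=7, (1,7) g=2 f=9, (2,2) g=4 f=7, (2,6) g=2 f=9, (3,3) g=4 f=9, (3,5) g=2 f=9]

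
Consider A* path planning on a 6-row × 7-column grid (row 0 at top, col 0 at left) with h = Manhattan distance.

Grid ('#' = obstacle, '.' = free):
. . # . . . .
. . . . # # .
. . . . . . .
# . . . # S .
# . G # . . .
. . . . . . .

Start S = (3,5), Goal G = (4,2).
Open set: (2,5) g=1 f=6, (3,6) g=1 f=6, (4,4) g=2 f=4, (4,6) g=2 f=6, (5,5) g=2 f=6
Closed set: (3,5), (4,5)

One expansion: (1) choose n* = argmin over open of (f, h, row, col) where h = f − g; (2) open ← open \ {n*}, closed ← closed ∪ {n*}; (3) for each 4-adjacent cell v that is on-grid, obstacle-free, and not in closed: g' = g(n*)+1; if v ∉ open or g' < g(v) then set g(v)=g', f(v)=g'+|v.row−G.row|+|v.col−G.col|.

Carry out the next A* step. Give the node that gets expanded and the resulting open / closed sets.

step 1: expand (4,4) (f=4, h=2) → closed; open now [(2,5) g=1 f=6, (3,6) g=1 f=6, (4,6) g=2 f=6, (5,4) g=3 f=6, (5,5) g=2 f=6]

expanded=(4,4); open=[(2,5) g=1 f=6, (3,6) g=1 f=6, (4,6) g=2 f=6, (5,4) g=3 f=6, (5,5) g=2 f=6]; closed=[(3,5), (4,4), (4,5)]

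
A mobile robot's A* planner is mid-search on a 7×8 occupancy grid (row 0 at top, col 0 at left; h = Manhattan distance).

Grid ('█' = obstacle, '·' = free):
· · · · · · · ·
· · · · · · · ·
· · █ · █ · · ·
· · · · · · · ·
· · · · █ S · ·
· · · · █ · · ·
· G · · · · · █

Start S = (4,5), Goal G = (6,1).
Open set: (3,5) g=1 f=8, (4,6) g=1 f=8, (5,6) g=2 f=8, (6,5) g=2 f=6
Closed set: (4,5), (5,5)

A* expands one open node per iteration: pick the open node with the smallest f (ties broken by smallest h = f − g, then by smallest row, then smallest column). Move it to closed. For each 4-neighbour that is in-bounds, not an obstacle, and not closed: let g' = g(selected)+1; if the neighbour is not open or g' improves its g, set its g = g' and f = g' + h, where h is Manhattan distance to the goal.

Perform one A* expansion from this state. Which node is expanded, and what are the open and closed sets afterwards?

step 1: expand (6,5) (f=6, h=4) → closed; open now [(3,5) g=1 f=8, (4,6) g=1 f=8, (5,6) g=2 f=8, (6,4) g=3 f=6, (6,6) g=3 f=8]

expanded=(6,5); open=[(3,5) g=1 f=8, (4,6) g=1 f=8, (5,6) g=2 f=8, (6,4) g=3 f=6, (6,6) g=3 f=8]; closed=[(4,5), (5,5), (6,5)]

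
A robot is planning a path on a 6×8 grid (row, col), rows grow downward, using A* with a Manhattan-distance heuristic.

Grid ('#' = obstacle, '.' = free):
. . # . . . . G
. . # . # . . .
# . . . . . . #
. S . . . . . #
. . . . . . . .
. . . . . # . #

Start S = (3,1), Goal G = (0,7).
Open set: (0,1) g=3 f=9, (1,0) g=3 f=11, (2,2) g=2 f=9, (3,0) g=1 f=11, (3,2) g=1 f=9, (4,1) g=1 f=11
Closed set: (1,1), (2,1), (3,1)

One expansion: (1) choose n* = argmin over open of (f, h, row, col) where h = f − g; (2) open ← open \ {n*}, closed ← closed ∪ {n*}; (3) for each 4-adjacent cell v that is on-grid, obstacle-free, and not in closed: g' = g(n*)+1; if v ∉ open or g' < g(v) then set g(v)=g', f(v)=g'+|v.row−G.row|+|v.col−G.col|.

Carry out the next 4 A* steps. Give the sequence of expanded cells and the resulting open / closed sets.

order=[(0,1) → (2,2) → (2,3) → (1,3)]; open=[(0,0) g=4 f=11, (0,3) g=5 f=9, (1,0) g=3 f=11, (2,4) g=4 f=9, (3,0) g=1 f=11, (3,2) g=1 f=9, (3,3) g=4 f=11, (4,1) g=1 f=11]; closed=[(0,1), (1,1), (1,3), (2,1), (2,2), (2,3), (3,1)]

step 1: expand (0,1) (f=9, h=6) → closed; open now [(0,0) g=4 f=11, (1,0) g=3 f=11, (2,2) g=2 f=9, (3,0) g=1 f=11, (3,2) g=1 f=9, (4,1) g=1 f=11]
step 2: expand (2,2) (f=9, h=7) → closed; open now [(0,0) g=4 f=11, (1,0) g=3 f=11, (2,3) g=3 f=9, (3,0) g=1 f=11, (3,2) g=1 f=9, (4,1) g=1 f=11]
step 3: expand (2,3) (f=9, h=6) → closed; open now [(0,0) g=4 f=11, (1,0) g=3 f=11, (1,3) g=4 f=9, (2,4) g=4 f=9, (3,0) g=1 f=11, (3,2) g=1 f=9, (3,3) g=4 f=11, (4,1) g=1 f=11]
step 4: expand (1,3) (f=9, h=5) → closed; open now [(0,0) g=4 f=11, (0,3) g=5 f=9, (1,0) g=3 f=11, (2,4) g=4 f=9, (3,0) g=1 f=11, (3,2) g=1 f=9, (3,3) g=4 f=11, (4,1) g=1 f=11]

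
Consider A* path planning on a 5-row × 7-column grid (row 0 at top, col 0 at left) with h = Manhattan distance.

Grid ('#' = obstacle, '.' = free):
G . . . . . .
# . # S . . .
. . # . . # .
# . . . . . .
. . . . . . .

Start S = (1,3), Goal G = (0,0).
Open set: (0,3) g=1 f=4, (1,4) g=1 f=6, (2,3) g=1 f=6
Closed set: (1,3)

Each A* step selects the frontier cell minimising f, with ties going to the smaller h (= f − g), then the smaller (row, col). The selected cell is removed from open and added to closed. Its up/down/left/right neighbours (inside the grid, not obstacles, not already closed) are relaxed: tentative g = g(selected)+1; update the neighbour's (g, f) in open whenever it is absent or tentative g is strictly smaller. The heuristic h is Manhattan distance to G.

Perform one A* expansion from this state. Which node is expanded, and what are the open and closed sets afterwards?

expanded=(0,3); open=[(0,2) g=2 f=4, (0,4) g=2 f=6, (1,4) g=1 f=6, (2,3) g=1 f=6]; closed=[(0,3), (1,3)]

step 1: expand (0,3) (f=4, h=3) → closed; open now [(0,2) g=2 f=4, (0,4) g=2 f=6, (1,4) g=1 f=6, (2,3) g=1 f=6]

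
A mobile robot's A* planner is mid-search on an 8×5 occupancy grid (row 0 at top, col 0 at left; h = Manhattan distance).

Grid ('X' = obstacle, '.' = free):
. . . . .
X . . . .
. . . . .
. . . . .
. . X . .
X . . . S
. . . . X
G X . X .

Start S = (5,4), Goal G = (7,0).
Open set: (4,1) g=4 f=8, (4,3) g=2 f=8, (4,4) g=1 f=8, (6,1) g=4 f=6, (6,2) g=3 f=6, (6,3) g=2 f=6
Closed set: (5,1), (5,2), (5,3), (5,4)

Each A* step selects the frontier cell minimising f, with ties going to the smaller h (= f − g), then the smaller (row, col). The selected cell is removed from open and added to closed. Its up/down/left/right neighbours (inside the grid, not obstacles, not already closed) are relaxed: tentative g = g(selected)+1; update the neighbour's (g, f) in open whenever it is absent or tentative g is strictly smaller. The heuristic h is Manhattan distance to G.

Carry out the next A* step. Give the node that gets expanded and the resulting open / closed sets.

expanded=(6,1); open=[(4,1) g=4 f=8, (4,3) g=2 f=8, (4,4) g=1 f=8, (6,0) g=5 f=6, (6,2) g=3 f=6, (6,3) g=2 f=6]; closed=[(5,1), (5,2), (5,3), (5,4), (6,1)]

step 1: expand (6,1) (f=6, h=2) → closed; open now [(4,1) g=4 f=8, (4,3) g=2 f=8, (4,4) g=1 f=8, (6,0) g=5 f=6, (6,2) g=3 f=6, (6,3) g=2 f=6]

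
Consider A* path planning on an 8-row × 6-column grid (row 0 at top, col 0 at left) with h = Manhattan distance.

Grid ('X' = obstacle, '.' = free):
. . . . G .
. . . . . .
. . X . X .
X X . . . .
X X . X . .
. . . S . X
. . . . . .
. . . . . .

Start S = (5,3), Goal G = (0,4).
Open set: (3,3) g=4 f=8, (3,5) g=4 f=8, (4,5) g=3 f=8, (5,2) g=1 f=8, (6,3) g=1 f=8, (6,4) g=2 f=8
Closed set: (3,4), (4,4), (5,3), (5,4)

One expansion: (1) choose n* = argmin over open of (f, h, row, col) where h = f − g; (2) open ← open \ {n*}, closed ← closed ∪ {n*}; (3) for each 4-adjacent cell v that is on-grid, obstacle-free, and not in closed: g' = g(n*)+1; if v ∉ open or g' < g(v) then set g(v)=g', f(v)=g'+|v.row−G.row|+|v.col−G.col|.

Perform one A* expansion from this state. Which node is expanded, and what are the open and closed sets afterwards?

expanded=(3,3); open=[(2,3) g=5 f=8, (3,2) g=5 f=10, (3,5) g=4 f=8, (4,5) g=3 f=8, (5,2) g=1 f=8, (6,3) g=1 f=8, (6,4) g=2 f=8]; closed=[(3,3), (3,4), (4,4), (5,3), (5,4)]

step 1: expand (3,3) (f=8, h=4) → closed; open now [(2,3) g=5 f=8, (3,2) g=5 f=10, (3,5) g=4 f=8, (4,5) g=3 f=8, (5,2) g=1 f=8, (6,3) g=1 f=8, (6,4) g=2 f=8]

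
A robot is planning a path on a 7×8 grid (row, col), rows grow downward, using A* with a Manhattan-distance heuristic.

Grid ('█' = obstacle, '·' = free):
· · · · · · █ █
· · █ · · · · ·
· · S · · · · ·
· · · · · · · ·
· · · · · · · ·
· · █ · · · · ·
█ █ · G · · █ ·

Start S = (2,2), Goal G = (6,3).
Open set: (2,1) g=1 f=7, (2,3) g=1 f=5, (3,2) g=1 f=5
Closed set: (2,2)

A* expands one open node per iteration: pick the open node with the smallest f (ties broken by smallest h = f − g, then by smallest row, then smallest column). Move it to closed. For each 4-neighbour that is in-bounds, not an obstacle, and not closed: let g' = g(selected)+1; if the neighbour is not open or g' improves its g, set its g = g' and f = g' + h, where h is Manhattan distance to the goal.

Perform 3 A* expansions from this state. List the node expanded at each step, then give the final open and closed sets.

order=[(2,3) → (3,3) → (4,3)]; open=[(1,3) g=2 f=7, (2,1) g=1 f=7, (2,4) g=2 f=7, (3,2) g=1 f=5, (3,4) g=3 f=7, (4,2) g=4 f=7, (4,4) g=4 f=7, (5,3) g=4 f=5]; closed=[(2,2), (2,3), (3,3), (4,3)]

step 1: expand (2,3) (f=5, h=4) → closed; open now [(1,3) g=2 f=7, (2,1) g=1 f=7, (2,4) g=2 f=7, (3,2) g=1 f=5, (3,3) g=2 f=5]
step 2: expand (3,3) (f=5, h=3) → closed; open now [(1,3) g=2 f=7, (2,1) g=1 f=7, (2,4) g=2 f=7, (3,2) g=1 f=5, (3,4) g=3 f=7, (4,3) g=3 f=5]
step 3: expand (4,3) (f=5, h=2) → closed; open now [(1,3) g=2 f=7, (2,1) g=1 f=7, (2,4) g=2 f=7, (3,2) g=1 f=5, (3,4) g=3 f=7, (4,2) g=4 f=7, (4,4) g=4 f=7, (5,3) g=4 f=5]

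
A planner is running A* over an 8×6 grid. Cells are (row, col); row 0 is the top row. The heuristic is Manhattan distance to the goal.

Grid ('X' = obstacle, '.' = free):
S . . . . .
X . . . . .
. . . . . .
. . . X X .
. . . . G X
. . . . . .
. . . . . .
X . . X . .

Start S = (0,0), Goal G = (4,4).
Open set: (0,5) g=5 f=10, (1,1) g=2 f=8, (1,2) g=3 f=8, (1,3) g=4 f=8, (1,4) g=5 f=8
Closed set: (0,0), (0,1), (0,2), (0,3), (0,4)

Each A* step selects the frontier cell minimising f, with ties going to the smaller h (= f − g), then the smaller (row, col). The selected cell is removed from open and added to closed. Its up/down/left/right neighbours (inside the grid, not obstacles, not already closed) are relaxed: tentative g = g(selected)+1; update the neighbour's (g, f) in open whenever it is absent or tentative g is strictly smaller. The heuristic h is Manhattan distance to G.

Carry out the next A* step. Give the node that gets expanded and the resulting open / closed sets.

step 1: expand (1,4) (f=8, h=3) → closed; open now [(0,5) g=5 f=10, (1,1) g=2 f=8, (1,2) g=3 f=8, (1,3) g=4 f=8, (1,5) g=6 f=10, (2,4) g=6 f=8]

expanded=(1,4); open=[(0,5) g=5 f=10, (1,1) g=2 f=8, (1,2) g=3 f=8, (1,3) g=4 f=8, (1,5) g=6 f=10, (2,4) g=6 f=8]; closed=[(0,0), (0,1), (0,2), (0,3), (0,4), (1,4)]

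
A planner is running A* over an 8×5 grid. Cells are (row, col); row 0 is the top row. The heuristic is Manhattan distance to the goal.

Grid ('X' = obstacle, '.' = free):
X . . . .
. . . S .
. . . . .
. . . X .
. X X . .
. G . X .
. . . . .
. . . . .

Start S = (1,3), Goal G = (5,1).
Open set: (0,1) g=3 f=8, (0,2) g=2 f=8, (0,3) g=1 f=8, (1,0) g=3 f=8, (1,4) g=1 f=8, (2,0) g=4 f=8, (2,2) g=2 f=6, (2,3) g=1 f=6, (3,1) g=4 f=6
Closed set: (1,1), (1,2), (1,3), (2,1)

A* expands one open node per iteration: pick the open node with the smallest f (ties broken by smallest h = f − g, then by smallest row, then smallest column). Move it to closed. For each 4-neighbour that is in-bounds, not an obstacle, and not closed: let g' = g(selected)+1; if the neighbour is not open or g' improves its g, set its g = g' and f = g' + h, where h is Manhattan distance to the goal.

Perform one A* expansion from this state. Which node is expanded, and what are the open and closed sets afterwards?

step 1: expand (3,1) (f=6, h=2) → closed; open now [(0,1) g=3 f=8, (0,2) g=2 f=8, (0,3) g=1 f=8, (1,0) g=3 f=8, (1,4) g=1 f=8, (2,0) g=4 f=8, (2,2) g=2 f=6, (2,3) g=1 f=6, (3,0) g=5 f=8, (3,2) g=5 f=8]

expanded=(3,1); open=[(0,1) g=3 f=8, (0,2) g=2 f=8, (0,3) g=1 f=8, (1,0) g=3 f=8, (1,4) g=1 f=8, (2,0) g=4 f=8, (2,2) g=2 f=6, (2,3) g=1 f=6, (3,0) g=5 f=8, (3,2) g=5 f=8]; closed=[(1,1), (1,2), (1,3), (2,1), (3,1)]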